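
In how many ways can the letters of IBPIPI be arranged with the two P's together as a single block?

20

Treat the 2 copies of P as a single block. The multiset to arrange is then {PP, B, I, I, I}, 5 items in all.
That gives (5)!/(3!) = 20 arrangements.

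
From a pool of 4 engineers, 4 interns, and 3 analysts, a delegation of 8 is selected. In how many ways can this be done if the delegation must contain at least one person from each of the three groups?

Unrestricted: C(11,8) = 165 ways to pick any 8 of the 11.
Subtract selections that omit an entire group: no engineers → C(7,8) = 0; no interns → C(7,8) = 0; no analysts → C(8,8) = 1.
Add back selections omitting two groups (i.e. drawn from a single group): C(4,8) + C(4,8) + C(3,8) = 0.
By inclusion–exclusion: 165 − 1 + 0 = 164.

164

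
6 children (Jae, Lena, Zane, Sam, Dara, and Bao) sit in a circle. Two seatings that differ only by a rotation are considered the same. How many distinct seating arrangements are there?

120

Around a circle, 6 distinct people have 6!/6 = (5)! = 120 rotationally distinct seatings.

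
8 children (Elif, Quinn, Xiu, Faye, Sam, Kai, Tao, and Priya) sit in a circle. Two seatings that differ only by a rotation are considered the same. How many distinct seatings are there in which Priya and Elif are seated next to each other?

1440

Glue Priya and Elif into a block (2 internal orders). Seating 7 units around a circle gives (6)! arrangements.
So 2 × (6)! = 2 × 720 = 1440.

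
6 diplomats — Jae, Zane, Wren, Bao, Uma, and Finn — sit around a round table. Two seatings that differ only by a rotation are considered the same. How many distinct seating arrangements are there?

Seat Jae anywhere (absorbing the rotational symmetry), then permute the other 5: (5)! = 120.

120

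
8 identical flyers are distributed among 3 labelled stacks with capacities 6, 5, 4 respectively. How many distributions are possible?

By stars and bars, unrestricted non-negative solutions to x_1+…+x_3 = 8 number C(8+2,2) = 45.
Subtract solutions that violate a single cap (substitute x_i' = x_i − (cap_i+1)): x_1 ≥ 7 gives C(3,2) = 3; x_2 ≥ 6 gives C(4,2) = 6; x_3 ≥ 5 gives C(5,2) = 10. Together 19.
No two caps can be exceeded simultaneously, so the pair terms are all 0.
By inclusion–exclusion the count is 45 − 19 + 0 = 26.

26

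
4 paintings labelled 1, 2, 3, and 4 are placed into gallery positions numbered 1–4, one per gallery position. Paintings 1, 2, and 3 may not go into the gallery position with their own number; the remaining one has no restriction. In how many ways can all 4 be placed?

Let Aᵢ (for i ∈ {1, 2, 3}) be the placements that put painting i in its forbidden gallery position. Any j of these fix j positions, leaving (4−j)! ways to fill the rest, and there are C(3,j) ways to pick which j.
By inclusion–exclusion, the number of valid placements is Σ_{j=0}^{3} (−1)^j C(3,j)·(4−j)!.
Computing: 24 − 18 + 6 − 1 = 11.

11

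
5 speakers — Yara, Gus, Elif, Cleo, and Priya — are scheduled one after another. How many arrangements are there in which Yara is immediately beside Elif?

48

Glue Yara and Elif into one block (2 internal orders), leaving 4 units to arrange in a row.
That gives 2 × 4! = 2 × 24 = 48.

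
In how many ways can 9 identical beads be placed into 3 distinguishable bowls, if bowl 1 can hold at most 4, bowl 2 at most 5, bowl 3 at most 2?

By stars and bars, unrestricted non-negative solutions to x_1+…+x_3 = 9 number C(9+2,2) = 55.
Subtract solutions that violate a single cap (substitute x_i' = x_i − (cap_i+1)): x_1 ≥ 5 gives C(6,2) = 15; x_2 ≥ 6 gives C(5,2) = 10; x_3 ≥ 3 gives C(8,2) = 28. Together 53.
Add back pairs where two caps are both exceeded: 0 + 3 + 1 = 4.
By inclusion–exclusion the count is 55 − 53 + 4 = 6.

6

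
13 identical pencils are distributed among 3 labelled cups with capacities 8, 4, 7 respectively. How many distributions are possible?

25

By stars and bars, unrestricted non-negative solutions to x_1+…+x_3 = 13 number C(13+2,2) = 105.
Subtract solutions that violate a single cap (substitute x_i' = x_i − (cap_i+1)): x_1 ≥ 9 gives C(6,2) = 15; x_2 ≥ 5 gives C(10,2) = 45; x_3 ≥ 8 gives C(7,2) = 21. Together 81.
Add back pairs where two caps are both exceeded: 0 + 0 + 1 = 1.
By inclusion–exclusion the count is 105 − 81 + 1 = 25.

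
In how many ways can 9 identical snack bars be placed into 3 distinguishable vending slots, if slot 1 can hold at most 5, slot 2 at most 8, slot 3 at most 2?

17

By stars and bars, unrestricted non-negative solutions to x_1+…+x_3 = 9 number C(9+2,2) = 55.
Subtract solutions that violate a single cap (substitute x_i' = x_i − (cap_i+1)): x_1 ≥ 6 gives C(5,2) = 10; x_2 ≥ 9 gives C(2,2) = 1; x_3 ≥ 3 gives C(8,2) = 28. Together 39.
Add back pairs where two caps are both exceeded: 0 + 1 + 0 = 1.
By inclusion–exclusion the count is 55 − 39 + 1 = 17.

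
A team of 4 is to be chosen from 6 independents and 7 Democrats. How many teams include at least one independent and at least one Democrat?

Total 4-person selections from all 13: C(13,4) = 715.
Subtract selections that omit an entire group: no independents → C(7,4) = 35; no Democrats → C(6,4) = 15.
Both groups omitted at once is impossible, so 715 − 50 = 665.

665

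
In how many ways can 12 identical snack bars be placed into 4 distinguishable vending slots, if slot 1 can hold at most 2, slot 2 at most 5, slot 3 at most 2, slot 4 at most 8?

Ignoring the caps, the number of non-negative solutions to x_1+…+x_4 = 12 is C(15,3) = 455.
Subtract solutions that violate a single cap (substitute x_i' = x_i − (cap_i+1)): x_1 ≥ 3 gives C(12,3) = 220; x_2 ≥ 6 gives C(9,3) = 84; x_3 ≥ 3 gives C(12,3) = 220; x_4 ≥ 9 gives C(6,3) = 20. Together 544.
Add back pairs where two caps are both exceeded: 20 + 84 + 1 + 20 + 0 + 1 = 126.
Subtract triples: 1 + 0 + 0 + 0 = 1.
By inclusion–exclusion the count is 455 − 544 + 126 − 1 = 36.

36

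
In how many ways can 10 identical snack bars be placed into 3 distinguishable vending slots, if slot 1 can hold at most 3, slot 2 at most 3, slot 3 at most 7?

10

By stars and bars, unrestricted non-negative solutions to x_1+…+x_3 = 10 number C(10+2,2) = 66.
Subtract solutions that violate a single cap (substitute x_i' = x_i − (cap_i+1)): x_1 ≥ 4 gives C(8,2) = 28; x_2 ≥ 4 gives C(8,2) = 28; x_3 ≥ 8 gives C(4,2) = 6. Together 62.
Add back pairs where two caps are both exceeded: 6 + 0 + 0 = 6.
By inclusion–exclusion the count is 66 − 62 + 6 = 10.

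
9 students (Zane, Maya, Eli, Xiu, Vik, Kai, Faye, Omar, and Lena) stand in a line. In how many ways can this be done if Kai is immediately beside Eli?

80640

Treat {Kai, Eli} as a single unit. There are 8 units to order, and the pair itself can be ordered 2 ways.
So the count is 2·(8)! = 80640.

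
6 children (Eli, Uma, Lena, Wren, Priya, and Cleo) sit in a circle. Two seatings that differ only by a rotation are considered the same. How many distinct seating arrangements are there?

120

Around a circle, 6 distinct people have 6!/6 = (5)! = 120 rotationally distinct seatings.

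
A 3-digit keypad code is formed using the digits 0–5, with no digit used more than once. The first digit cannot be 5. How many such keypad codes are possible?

100

The first digit has 6−1 = 5 choices (anything except 5).
The remaining 2 digits are filled from the other 5 symbols without repetition: 5 × 4 = 20.
Total: 5 × 20 = 100.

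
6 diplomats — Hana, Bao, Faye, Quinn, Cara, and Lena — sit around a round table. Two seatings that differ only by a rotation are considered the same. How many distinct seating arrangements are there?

120

Fix one person's seat to break rotational symmetry; the remaining 5 people can be arranged in (5)! = 120 ways.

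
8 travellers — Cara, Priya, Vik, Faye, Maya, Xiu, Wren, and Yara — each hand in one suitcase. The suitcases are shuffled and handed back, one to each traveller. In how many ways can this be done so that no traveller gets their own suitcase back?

14833

This is the derangement count D_8: permutations of 8 items with no fixed point.
By inclusion–exclusion this is Σ_{j=0}^{8} (−1)^j C(8,j)·(8−j)!.
Computing: 40320 − 40320 + 20160 − 6720 + 1680 − 336 + 56 − 8 + 1 = 14833.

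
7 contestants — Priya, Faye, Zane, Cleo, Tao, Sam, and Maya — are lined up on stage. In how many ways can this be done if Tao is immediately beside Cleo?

Treat {Tao, Cleo} as a single unit. There are 6 units to order, and the pair itself can be ordered 2 ways.
That gives 2 × 6! = 2 × 720 = 1440.

1440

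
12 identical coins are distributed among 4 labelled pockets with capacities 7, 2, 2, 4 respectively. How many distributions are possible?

Without the upper bounds there are C(15,3) = 455 ways to split 12 among 4 pockets.
Subtract solutions that violate a single cap (substitute x_i' = x_i − (cap_i+1)): x_1 ≥ 8 gives C(7,3) = 35; x_2 ≥ 3 gives C(12,3) = 220; x_3 ≥ 3 gives C(12,3) = 220; x_4 ≥ 5 gives C(10,3) = 120. Together 595.
Add back pairs where two caps are both exceeded: 4 + 4 + 0 + 84 + 35 + 35 = 162.
Subtract triples: 0 + 0 + 0 + 4 = 4.
By inclusion–exclusion the count is 455 − 595 + 162 − 4 = 18.

18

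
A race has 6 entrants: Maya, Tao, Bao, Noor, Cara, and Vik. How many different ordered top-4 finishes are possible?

This is an ordered selection of 4 from 6: P(6,4).
That gives 6 × 5 × 4 × 3 = 360.

360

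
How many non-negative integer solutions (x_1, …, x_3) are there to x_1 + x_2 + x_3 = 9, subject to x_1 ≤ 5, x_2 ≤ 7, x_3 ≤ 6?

36

By stars and bars, unrestricted non-negative solutions to x_1+…+x_3 = 9 number C(9+2,2) = 55.
Subtract solutions that violate a single cap (substitute x_i' = x_i − (cap_i+1)): x_1 ≥ 6 gives C(5,2) = 10; x_2 ≥ 8 gives C(3,2) = 3; x_3 ≥ 7 gives C(4,2) = 6. Together 19.
No two caps can be exceeded simultaneously, so the pair terms are all 0.
By inclusion–exclusion the count is 55 − 19 + 0 = 36.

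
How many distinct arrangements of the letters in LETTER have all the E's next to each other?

60

Treat the 2 copies of E as a single block. The multiset to arrange is then {EE, L, R, T, T}, 5 items in all.
That gives (5)!/(2!) = 60 arrangements.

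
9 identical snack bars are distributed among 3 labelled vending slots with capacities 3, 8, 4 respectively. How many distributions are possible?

19

By stars and bars, unrestricted non-negative solutions to x_1+…+x_3 = 9 number C(9+2,2) = 55.
Subtract solutions that violate a single cap (substitute x_i' = x_i − (cap_i+1)): x_1 ≥ 4 gives C(7,2) = 21; x_2 ≥ 9 gives C(2,2) = 1; x_3 ≥ 5 gives C(6,2) = 15. Together 37.
Add back pairs where two caps are both exceeded: 0 + 1 + 0 = 1.
By inclusion–exclusion the count is 55 − 37 + 1 = 19.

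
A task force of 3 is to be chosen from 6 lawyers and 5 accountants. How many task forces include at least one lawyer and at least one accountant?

135

Unrestricted: C(11,3) = 165 ways to pick any 3 of the 11.
Selections missing a whole group: no lawyers → C(5,3) = 10; no accountants → C(6,3) = 20.
Both groups omitted at once is impossible, so 165 − 30 = 135.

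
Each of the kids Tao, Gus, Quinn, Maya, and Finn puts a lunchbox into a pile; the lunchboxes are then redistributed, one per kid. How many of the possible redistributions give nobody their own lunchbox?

Count assignments avoiding every fixed point. For any j of the 5 kids fixed to their own lunchbox, the other 5−j can be arranged in (5−j)! ways.
By inclusion–exclusion this is Σ_{j=0}^{5} (−1)^j C(5,j)·(5−j)!.
Computing: 120 − 120 + 60 − 20 + 5 − 1 = 44.

44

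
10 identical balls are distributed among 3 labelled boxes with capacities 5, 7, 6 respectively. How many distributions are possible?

By stars and bars, unrestricted non-negative solutions to x_1+…+x_3 = 10 number C(10+2,2) = 66.
Subtract solutions that violate a single cap (substitute x_i' = x_i − (cap_i+1)): x_1 ≥ 6 gives C(6,2) = 15; x_2 ≥ 8 gives C(4,2) = 6; x_3 ≥ 7 gives C(5,2) = 10. Together 31.
No two caps can be exceeded simultaneously, so the pair terms are all 0.
By inclusion–exclusion the count is 66 − 31 + 0 = 35.

35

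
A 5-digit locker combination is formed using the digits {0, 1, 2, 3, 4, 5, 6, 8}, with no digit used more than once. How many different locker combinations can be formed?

6720

With no repetition, fill the 5 digits in order: 8 choices, then 7, down to 4.
That product is 8 × 7 × 6 × 5 × 4 = 6720.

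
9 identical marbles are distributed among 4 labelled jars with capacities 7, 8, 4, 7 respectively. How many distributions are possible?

176

By stars and bars, unrestricted non-negative solutions to x_1+…+x_4 = 9 number C(9+3,3) = 220.
Subtract solutions that violate a single cap (substitute x_i' = x_i − (cap_i+1)): x_1 ≥ 8 gives C(4,3) = 4; x_2 ≥ 9 gives C(3,3) = 1; x_3 ≥ 5 gives C(7,3) = 35; x_4 ≥ 8 gives C(4,3) = 4. Together 44.
No two caps can be exceeded simultaneously, so the pair terms are all 0.
By inclusion–exclusion the count is 220 − 44 + 0 = 176.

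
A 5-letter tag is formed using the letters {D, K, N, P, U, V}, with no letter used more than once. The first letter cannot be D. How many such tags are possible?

600

The first letter has 6−1 = 5 choices (anything except D).
The remaining 4 letters are filled from the other 5 symbols without repetition: 5 × 4 × 3 × 2 = 120.
Total: 5 × 120 = 600.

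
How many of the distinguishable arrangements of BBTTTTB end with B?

15

With the last slot taken by B, it remains to arrange the other 6 letters (BTTTTB).
Those 6 letters have B appearing twice and T appearing 4 times, giving (6)!/(4!·2!) = 15.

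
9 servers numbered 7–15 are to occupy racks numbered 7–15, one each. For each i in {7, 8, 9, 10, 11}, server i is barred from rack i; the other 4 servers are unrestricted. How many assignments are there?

205056

Let Aᵢ (for 7 ≤ i ≤ 11) be the placements that put server i in its forbidden rack. Any j of these fix j positions, leaving (9−j)! ways to fill the rest, and there are C(5,j) ways to pick which j.
By inclusion–exclusion, the number of valid placements is Σ_{j=0}^{5} (−1)^j C(5,j)·(9−j)!.
Computing: 362880 − 201600 + 50400 − 7200 + 600 − 24 = 205056.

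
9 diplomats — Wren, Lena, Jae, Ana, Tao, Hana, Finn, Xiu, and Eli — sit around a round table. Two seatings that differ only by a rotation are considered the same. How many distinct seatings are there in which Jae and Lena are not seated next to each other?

30240

All circular seatings of 9 people number (8)! = 40320.
Seatings with Jae beside Lena: treat them as a block with 2 internal orders, giving 2 × (7)! = 10080.
Subtracting, 40320 − 10080 = 30240.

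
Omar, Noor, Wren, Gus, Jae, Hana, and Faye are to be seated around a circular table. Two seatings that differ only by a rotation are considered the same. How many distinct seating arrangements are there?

Seat Omar anywhere (absorbing the rotational symmetry), then permute the other 6: (6)! = 720.

720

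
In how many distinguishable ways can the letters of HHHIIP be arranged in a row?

60

Letter multiplicities in HHHIIP: H×3, I×2, P×1.
Dividing 6! = 720 by 3!·2! = 12 for the repeated letters gives 60.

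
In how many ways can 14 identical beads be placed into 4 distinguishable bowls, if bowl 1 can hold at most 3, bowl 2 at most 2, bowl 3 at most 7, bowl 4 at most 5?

Without the upper bounds there are C(17,3) = 680 ways to split 14 among 4 bowls.
Subtract solutions that violate a single cap (substitute x_i' = x_i − (cap_i+1)): x_1 ≥ 4 gives C(13,3) = 286; x_2 ≥ 3 gives C(14,3) = 364; x_3 ≥ 8 gives C(9,3) = 84; x_4 ≥ 6 gives C(11,3) = 165. Together 899.
Add back pairs where two caps are both exceeded: 120 + 10 + 35 + 20 + 56 + 1 = 242.
Subtract triples: 0 + 4 + 0 + 0 = 4.
By inclusion–exclusion the count is 680 − 899 + 242 − 4 = 19.

19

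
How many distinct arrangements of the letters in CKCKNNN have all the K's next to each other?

60

Treat the 2 copies of K as a single block. The multiset to arrange is then {KK, C, C, N, N, N}, 6 items in all.
That gives (6)!/(3!·2!) = 60 arrangements.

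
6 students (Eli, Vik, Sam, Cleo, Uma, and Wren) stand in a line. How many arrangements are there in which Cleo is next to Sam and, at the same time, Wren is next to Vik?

Treat {Cleo,Sam} as one block (2 orders) and {Wren,Vik} as another (2 orders).
That leaves 4 units to arrange: 2 × 2 × 4! = 4 × 24 = 96.

96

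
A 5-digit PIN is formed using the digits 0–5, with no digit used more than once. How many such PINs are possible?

720

This is a permutation of 5 out of 6: P(6,5) = 6!/1!.
That product is 6 × 5 × 4 × 3 × 2 = 720.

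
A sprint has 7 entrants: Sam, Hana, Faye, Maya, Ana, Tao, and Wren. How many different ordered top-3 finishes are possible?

210

There are 7 choices for 1st place, 6 for 2nd, and 5 for 3rd.
That gives 7 × 6 × 5 = 210.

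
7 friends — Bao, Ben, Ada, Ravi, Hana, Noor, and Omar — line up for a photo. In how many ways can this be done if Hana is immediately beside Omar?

1440

Treat {Hana, Omar} as a single unit. There are 6 units to order, and the pair itself can be ordered 2 ways.
That gives 2 × 6! = 2 × 720 = 1440.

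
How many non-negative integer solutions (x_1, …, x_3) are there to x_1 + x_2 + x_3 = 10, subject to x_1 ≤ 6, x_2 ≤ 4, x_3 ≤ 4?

Without the upper bounds there are C(12,2) = 66 ways to split 10 among 3 variables.
Subtract solutions that violate a single cap (substitute x_i' = x_i − (cap_i+1)): x_1 ≥ 7 gives C(5,2) = 10; x_2 ≥ 5 gives C(7,2) = 21; x_3 ≥ 5 gives C(7,2) = 21. Together 52.
Add back pairs where two caps are both exceeded: 0 + 0 + 1 = 1.
By inclusion–exclusion the count is 66 − 52 + 1 = 15.

15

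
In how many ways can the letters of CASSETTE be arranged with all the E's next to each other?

Treat the 2 copies of E as a single block. The multiset to arrange is then {EE, A, C, S, S, T, T}, 7 items in all.
That gives (7)!/(2!·2!) = 1260 arrangements.

1260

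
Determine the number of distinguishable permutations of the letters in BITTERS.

BITTERS has 7 letters with T appearing twice.
So there are 7! / (2!) = 2520 distinguishable arrangements.

2520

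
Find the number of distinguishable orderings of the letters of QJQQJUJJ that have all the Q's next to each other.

Treat the 3 copies of Q as a single block. The multiset to arrange is then {QQQ, J, J, J, J, U}, 6 items in all.
That gives (6)!/(4!) = 30 arrangements.

30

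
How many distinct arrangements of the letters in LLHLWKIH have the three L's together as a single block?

Treat the 3 copies of L as a single block. The multiset to arrange is then {LLL, H, H, I, K, W}, 6 items in all.
That gives (6)!/(2!) = 360 arrangements.

360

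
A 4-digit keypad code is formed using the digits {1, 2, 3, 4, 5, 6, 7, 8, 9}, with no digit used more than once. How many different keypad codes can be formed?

With no repetition, fill the 4 digits in order: 9 choices, then 8, down to 6.
9 × 8 × 7 × 6 = 3024.

3024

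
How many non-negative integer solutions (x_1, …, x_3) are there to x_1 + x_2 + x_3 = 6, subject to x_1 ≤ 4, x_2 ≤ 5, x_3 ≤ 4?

21

Ignoring the caps, the number of non-negative solutions to x_1+…+x_3 = 6 is C(8,2) = 28.
Subtract solutions that violate a single cap (substitute x_i' = x_i − (cap_i+1)): x_1 ≥ 5 gives C(3,2) = 3; x_2 ≥ 6 gives C(2,2) = 1; x_3 ≥ 5 gives C(3,2) = 3. Together 7.
No two caps can be exceeded simultaneously, so the pair terms are all 0.
By inclusion–exclusion the count is 28 − 7 + 0 = 21.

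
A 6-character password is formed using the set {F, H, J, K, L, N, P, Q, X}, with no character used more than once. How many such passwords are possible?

With no repetition, fill the 6 characters in order: 9 choices, then 8, down to 4.
That product is 9 × 8 × 7 × 6 × 5 × 4 = 60480.

60480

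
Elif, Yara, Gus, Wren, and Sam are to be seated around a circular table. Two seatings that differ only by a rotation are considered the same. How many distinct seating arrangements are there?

Seat Elif anywhere (absorbing the rotational symmetry), then permute the other 4: (4)! = 24.

24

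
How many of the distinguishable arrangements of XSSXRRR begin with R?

With the first slot taken by R, it remains to arrange the other 6 letters (XSSXRR).
Those 6 letters have R appearing twice, S appearing twice, and X appearing twice, giving (6)!/(2!·2!·2!) = 90.

90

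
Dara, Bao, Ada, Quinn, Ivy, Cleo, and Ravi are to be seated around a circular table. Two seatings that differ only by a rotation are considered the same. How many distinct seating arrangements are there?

720

Fix one person's seat to break rotational symmetry; the remaining 6 people can be arranged in (6)! = 720 ways.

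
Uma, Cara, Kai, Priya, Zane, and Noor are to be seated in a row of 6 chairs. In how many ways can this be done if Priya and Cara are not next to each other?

There are 6! = 720 arrangements in all. If Priya and Cara are adjacent, merging them into one block gives 2·(5)! = 240 arrangements.
So 720 − 240 = 480 arrangements keep them apart.

480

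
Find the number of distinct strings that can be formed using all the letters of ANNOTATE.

5040

Letter multiplicities in ANNOTATE: A×2, E×1, N×2, O×1, T×2.
The number of distinct arrangements is 8!/(2!·2!·2!) = 40320/8 = 5040.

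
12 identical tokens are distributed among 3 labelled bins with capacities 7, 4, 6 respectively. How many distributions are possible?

20

Ignoring the caps, the number of non-negative solutions to x_1+…+x_3 = 12 is C(14,2) = 91.
Subtract solutions that violate a single cap (substitute x_i' = x_i − (cap_i+1)): x_1 ≥ 8 gives C(6,2) = 15; x_2 ≥ 5 gives C(9,2) = 36; x_3 ≥ 7 gives C(7,2) = 21. Together 72.
Add back pairs where two caps are both exceeded: 0 + 0 + 1 = 1.
By inclusion–exclusion the count is 91 − 72 + 1 = 20.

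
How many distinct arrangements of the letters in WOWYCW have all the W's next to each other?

Treat the 3 copies of W as a single block. The multiset to arrange is then {WWW, C, O, Y}, 4 items in all.
All 4 items are distinct, so there are (4)! = 24 arrangements.

24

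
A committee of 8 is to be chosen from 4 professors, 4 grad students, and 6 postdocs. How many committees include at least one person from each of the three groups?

With no constraint there are C(14,8) = 3003 possible selections.
Subtract selections that omit an entire group: no professors → C(10,8) = 45; no grad students → C(10,8) = 45; no postdocs → C(8,8) = 1.
Add back selections omitting two groups (i.e. drawn from a single group): C(4,8) + C(4,8) + C(6,8) = 0.
By inclusion–exclusion: 3003 − 91 + 0 = 2912.

2912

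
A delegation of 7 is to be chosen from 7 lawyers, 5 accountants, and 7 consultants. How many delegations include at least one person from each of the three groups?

45374

With no constraint there are C(19,7) = 50388 possible selections.
Subtract selections that omit an entire group: no lawyers → C(12,7) = 792; no accountants → C(14,7) = 3432; no consultants → C(12,7) = 792.
Add back selections omitting two groups (i.e. drawn from a single group): C(7,7) + C(5,7) + C(7,7) = 2.
By inclusion–exclusion: 50388 − 5016 + 2 = 45374.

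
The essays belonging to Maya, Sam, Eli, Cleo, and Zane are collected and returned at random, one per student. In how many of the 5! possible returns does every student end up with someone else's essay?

44

Let Aᵢ be the assignments in which student i gets their own essay. We want the size of the complement of A₁∪…∪A_5.
By inclusion–exclusion this is Σ_{j=0}^{5} (−1)^j C(5,j)·(5−j)!.
Computing: 120 − 120 + 60 − 20 + 5 − 1 = 44.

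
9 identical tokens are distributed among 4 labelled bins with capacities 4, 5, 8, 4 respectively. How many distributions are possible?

Without the upper bounds there are C(12,3) = 220 ways to split 9 among 4 bins.
Subtract solutions that violate a single cap (substitute x_i' = x_i − (cap_i+1)): x_1 ≥ 5 gives C(7,3) = 35; x_2 ≥ 6 gives C(6,3) = 20; x_3 ≥ 9 gives C(3,3) = 1; x_4 ≥ 5 gives C(7,3) = 35. Together 91.
No two caps can be exceeded simultaneously, so the pair terms are all 0.
By inclusion–exclusion the count is 220 − 91 + 0 = 129.

129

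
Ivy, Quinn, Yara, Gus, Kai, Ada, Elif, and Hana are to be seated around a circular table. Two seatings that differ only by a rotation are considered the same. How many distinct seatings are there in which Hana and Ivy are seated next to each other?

1440

Glue Hana and Ivy into a block (2 internal orders). Seating 7 units around a circle gives (6)! arrangements.
So 2 × (6)! = 2 × 720 = 1440.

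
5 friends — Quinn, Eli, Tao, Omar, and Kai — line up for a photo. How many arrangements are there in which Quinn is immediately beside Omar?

Glue Quinn and Omar into one block (2 internal orders), leaving 4 units to arrange in a row.
So the count is 2·(4)! = 48.

48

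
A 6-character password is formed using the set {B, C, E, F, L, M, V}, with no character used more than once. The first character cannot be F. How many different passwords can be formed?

The first character has 7−1 = 6 choices (anything except F).
The remaining 5 characters are filled from the other 6 symbols without repetition: 6 × 5 × 4 × 3 × 2 = 720.
Total: 6 × 720 = 4320.

4320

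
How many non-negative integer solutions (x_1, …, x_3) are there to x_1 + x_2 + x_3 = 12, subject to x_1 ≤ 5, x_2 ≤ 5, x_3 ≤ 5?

10

By stars and bars, unrestricted non-negative solutions to x_1+…+x_3 = 12 number C(12+2,2) = 91.
Subtract solutions that violate a single cap (substitute x_i' = x_i − (cap_i+1)): x_1 ≥ 6 gives C(8,2) = 28; x_2 ≥ 6 gives C(8,2) = 28; x_3 ≥ 6 gives C(8,2) = 28. Together 84.
Add back pairs where two caps are both exceeded: 1 + 1 + 1 = 3.
By inclusion–exclusion the count is 91 − 84 + 3 = 10.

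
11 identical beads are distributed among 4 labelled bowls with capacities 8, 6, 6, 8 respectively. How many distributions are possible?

274

Without the upper bounds there are C(14,3) = 364 ways to split 11 among 4 bowls.
Subtract solutions that violate a single cap (substitute x_i' = x_i − (cap_i+1)): x_1 ≥ 9 gives C(5,3) = 10; x_2 ≥ 7 gives C(7,3) = 35; x_3 ≥ 7 gives C(7,3) = 35; x_4 ≥ 9 gives C(5,3) = 10. Together 90.
No two caps can be exceeded simultaneously, so the pair terms are all 0.
By inclusion–exclusion the count is 364 − 90 + 0 = 274.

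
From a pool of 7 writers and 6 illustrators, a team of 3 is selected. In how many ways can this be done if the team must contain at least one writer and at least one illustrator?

231

Total 3-person selections from all 13: C(13,3) = 286.
Subtract selections that omit an entire group: no writers → C(6,3) = 20; no illustrators → C(7,3) = 35.
Both groups omitted at once is impossible, so 286 − 55 = 231.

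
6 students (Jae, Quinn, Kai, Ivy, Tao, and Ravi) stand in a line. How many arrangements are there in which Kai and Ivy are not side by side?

Of the 6! = 720 arrangements, those with Kai and Ivy adjacent number 2 × 5! = 240 (treat the pair as a block with 2 internal orders).
So 720 − 240 = 480 arrangements keep them apart.

480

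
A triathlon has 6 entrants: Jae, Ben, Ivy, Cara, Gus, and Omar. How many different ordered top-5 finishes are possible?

This is an ordered selection of 5 from 6: P(6,5).
That gives 6 × 5 × 4 × 3 × 2 = 720.

720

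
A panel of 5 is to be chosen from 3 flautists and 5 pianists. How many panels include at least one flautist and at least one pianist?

55

Unrestricted: C(8,5) = 56 ways to pick any 5 of the 8.
Selections missing a whole group: no flautists → C(5,5) = 1; no pianists → C(3,5) = 0.
Both groups omitted at once is impossible, so 56 − 1 = 55.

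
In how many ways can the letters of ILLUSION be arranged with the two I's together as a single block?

2520

Treat the 2 copies of I as a single block. The multiset to arrange is then {II, L, L, N, O, S, U}, 7 items in all.
That gives (7)!/(2!) = 2520 arrangements.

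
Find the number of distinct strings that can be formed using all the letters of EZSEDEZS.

The 8 letters of EZSEDEZS have repeats: E appearing 3 times, S appearing twice, and Z appearing twice.
The number of distinct arrangements is 8!/(3!·2!·2!) = 40320/24 = 1680.

1680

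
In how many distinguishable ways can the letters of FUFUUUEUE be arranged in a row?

756

FUFUUUEUE has 9 letters with E appearing twice, F appearing twice, and U appearing 5 times.
The number of distinct arrangements is 9!/(5!·2!·2!) = 362880/480 = 756.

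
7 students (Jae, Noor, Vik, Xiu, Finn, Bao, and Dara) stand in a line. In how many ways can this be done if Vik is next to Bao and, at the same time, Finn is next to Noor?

Treat {Vik,Bao} as one block (2 orders) and {Finn,Noor} as another (2 orders).
That leaves 5 units to arrange: 2 × 2 × 5! = 4 × 120 = 480.

480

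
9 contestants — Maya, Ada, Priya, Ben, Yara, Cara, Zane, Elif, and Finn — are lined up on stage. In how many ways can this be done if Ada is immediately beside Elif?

Treat {Ada, Elif} as a single unit. There are 8 units to order, and the pair itself can be ordered 2 ways.
That gives 2 × 8! = 2 × 40320 = 80640.

80640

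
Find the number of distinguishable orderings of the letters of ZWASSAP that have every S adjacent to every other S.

360

Treat the 2 copies of S as a single block. The multiset to arrange is then {SS, A, A, P, W, Z}, 6 items in all.
That gives (6)!/(2!) = 360 arrangements.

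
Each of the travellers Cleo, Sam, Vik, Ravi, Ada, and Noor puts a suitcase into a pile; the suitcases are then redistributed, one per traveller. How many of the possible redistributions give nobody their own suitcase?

265

Let Aᵢ be the assignments in which traveller i gets their own suitcase. We want the size of the complement of A₁∪…∪A_6.
By inclusion–exclusion this is Σ_{j=0}^{6} (−1)^j C(6,j)·(6−j)!.
Computing: 720 − 720 + 360 − 120 + 30 − 6 + 1 = 265.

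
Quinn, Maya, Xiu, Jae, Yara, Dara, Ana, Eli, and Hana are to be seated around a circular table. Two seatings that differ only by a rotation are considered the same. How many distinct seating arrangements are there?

40320

Fix one person's seat to break rotational symmetry; the remaining 8 people can be arranged in (8)! = 40320 ways.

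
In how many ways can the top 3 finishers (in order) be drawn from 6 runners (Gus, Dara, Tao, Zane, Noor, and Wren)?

120

This is an ordered selection of 3 from 6: P(6,3).
That gives 6 × 5 × 4 = 120.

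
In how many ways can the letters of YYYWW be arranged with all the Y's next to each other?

Treat the 3 copies of Y as a single block. The multiset to arrange is then {YYY, W, W}, 3 items in all.
That gives (3)!/(2!) = 3 arrangements.

3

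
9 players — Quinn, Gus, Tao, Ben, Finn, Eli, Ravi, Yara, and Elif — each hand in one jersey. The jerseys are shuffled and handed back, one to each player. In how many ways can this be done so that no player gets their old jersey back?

This is the derangement count D_9: permutations of 9 items with no fixed point.
By inclusion–exclusion this is Σ_{j=0}^{9} (−1)^j C(9,j)·(9−j)!.
Computing: 362880 − 362880 + 181440 − 60480 + 15120 − 3024 + 504 − 72 + 9 − 1 = 133496.

133496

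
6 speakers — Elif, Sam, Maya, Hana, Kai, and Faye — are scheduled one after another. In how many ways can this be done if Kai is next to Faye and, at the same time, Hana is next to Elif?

Treat {Kai,Faye} as one block (2 orders) and {Hana,Elif} as another (2 orders).
That leaves 4 units to arrange: 2 × 2 × 4! = 4 × 24 = 96.

96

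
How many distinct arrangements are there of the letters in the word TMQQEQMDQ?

7560

The 9 letters of TMQQEQMDQ have repeats: M appearing twice and Q appearing 4 times.
Dividing 9! = 362880 by 4!·2! = 48 for the repeated letters gives 7560.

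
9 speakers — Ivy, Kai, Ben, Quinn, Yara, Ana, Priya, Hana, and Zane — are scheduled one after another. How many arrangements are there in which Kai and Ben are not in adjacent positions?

There are 9! = 362880 arrangements in all. If Kai and Ben are adjacent, merging them into one block gives 2·(8)! = 80640 arrangements.
Complementary counting: 362880 − 80640 = 282240.

282240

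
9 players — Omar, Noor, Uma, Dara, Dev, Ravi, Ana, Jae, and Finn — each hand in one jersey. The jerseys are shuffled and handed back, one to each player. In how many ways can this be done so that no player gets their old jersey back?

Count assignments avoiding every fixed point. For any j of the 9 players fixed to their old jersey, the other 9−j can be arranged in (9−j)! ways.
By inclusion–exclusion this is Σ_{j=0}^{9} (−1)^j C(9,j)·(9−j)!.
Computing: 362880 − 362880 + 181440 − 60480 + 15120 − 3024 + 504 − 72 + 9 − 1 = 133496.

133496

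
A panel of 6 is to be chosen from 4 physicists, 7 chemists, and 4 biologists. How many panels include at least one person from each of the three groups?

4060

Total 6-person selections from all 15: C(15,6) = 5005.
Selections missing a whole group: no physicists → C(11,6) = 462; no chemists → C(8,6) = 28; no biologists → C(11,6) = 462.
Add back selections omitting two groups (i.e. drawn from a single group): C(4,6) + C(7,6) + C(4,6) = 7.
By inclusion–exclusion: 5005 − 952 + 7 = 4060.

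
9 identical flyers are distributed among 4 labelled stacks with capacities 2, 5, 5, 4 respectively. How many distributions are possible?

By stars and bars, unrestricted non-negative solutions to x_1+…+x_4 = 9 number C(9+3,3) = 220.
Subtract solutions that violate a single cap (substitute x_i' = x_i − (cap_i+1)): x_1 ≥ 3 gives C(9,3) = 84; x_2 ≥ 6 gives C(6,3) = 20; x_3 ≥ 6 gives C(6,3) = 20; x_4 ≥ 5 gives C(7,3) = 35. Together 159.
Add back pairs where two caps are both exceeded: 1 + 1 + 4 + 0 + 0 + 0 = 6.
By inclusion–exclusion the count is 220 − 159 + 6 = 67.

67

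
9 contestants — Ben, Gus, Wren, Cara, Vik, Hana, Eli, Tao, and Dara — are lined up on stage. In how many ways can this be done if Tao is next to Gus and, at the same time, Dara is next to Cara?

20160

Treat {Tao,Gus} as one block (2 orders) and {Dara,Cara} as another (2 orders).
That leaves 7 units to arrange: 2 × 2 × 7! = 4 × 5040 = 20160.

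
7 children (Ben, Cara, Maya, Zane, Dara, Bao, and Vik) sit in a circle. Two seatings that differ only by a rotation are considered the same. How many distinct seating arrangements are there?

720

Seat Ben anywhere (absorbing the rotational symmetry), then permute the other 6: (6)! = 720.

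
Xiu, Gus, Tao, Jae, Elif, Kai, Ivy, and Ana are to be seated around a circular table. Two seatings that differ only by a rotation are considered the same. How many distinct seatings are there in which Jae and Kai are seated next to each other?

1440

Treat {Jae, Kai} as one unit (2 internal orders) and seat the resulting 7 units around the table: (6)! circular arrangements.
So 2 × (6)! = 2 × 720 = 1440.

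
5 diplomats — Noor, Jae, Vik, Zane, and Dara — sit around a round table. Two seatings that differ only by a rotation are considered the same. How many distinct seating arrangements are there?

Fix one person's seat to break rotational symmetry; the remaining 4 people can be arranged in (4)! = 24 ways.

24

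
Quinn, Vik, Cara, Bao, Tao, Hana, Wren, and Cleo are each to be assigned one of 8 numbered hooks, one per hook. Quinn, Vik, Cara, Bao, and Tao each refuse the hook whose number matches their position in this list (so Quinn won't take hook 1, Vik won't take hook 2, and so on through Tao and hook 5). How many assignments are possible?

Let Aᵢ (for 1 ≤ i ≤ 5) be the placements that put person i in their forbidden hook. Any j of these fix j positions, leaving (8−j)! ways to fill the rest, and there are C(5,j) ways to pick which j.
By inclusion–exclusion, the number of valid placements is Σ_{j=0}^{5} (−1)^j C(5,j)·(8−j)!.
Computing: 40320 − 25200 + 7200 − 1200 + 120 − 6 = 21234.

21234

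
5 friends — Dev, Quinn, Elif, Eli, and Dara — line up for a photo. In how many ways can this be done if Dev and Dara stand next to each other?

Place the 3 others and the Dev-Dara pair as 4 objects in a line; the pair has 2 internal arrangements.
So the count is 2·(4)! = 48.

48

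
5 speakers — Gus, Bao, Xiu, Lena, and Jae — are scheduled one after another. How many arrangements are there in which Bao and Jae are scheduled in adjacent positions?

Place the 3 others and the Bao-Jae pair as 4 objects in a line; the pair has 2 internal arrangements.
So the count is 2·(4)! = 48.

48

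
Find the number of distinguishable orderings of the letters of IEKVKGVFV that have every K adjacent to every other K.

6720

Treat the 2 copies of K as a single block. The multiset to arrange is then {KK, E, F, G, I, V, V, V}, 8 items in all.
That gives (8)!/(3!) = 6720 arrangements.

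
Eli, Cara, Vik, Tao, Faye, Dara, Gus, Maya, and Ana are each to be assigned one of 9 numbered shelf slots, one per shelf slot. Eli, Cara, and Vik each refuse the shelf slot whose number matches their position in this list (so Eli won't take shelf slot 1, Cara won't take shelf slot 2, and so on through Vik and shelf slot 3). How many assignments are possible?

256320

Let Aᵢ (for i ∈ {1, 2, 3}) be the placements that put person i in their forbidden shelf slot. Any j of these fix j positions, leaving (9−j)! ways to fill the rest, and there are C(3,j) ways to pick which j.
By inclusion–exclusion, the number of valid placements is Σ_{j=0}^{3} (−1)^j C(3,j)·(9−j)!.
Computing: 362880 − 120960 + 15120 − 720 = 256320.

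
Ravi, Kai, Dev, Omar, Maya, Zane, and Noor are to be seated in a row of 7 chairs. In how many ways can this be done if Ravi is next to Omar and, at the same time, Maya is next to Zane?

480

Treat {Ravi,Omar} as one block (2 orders) and {Maya,Zane} as another (2 orders).
That leaves 5 units to arrange: 2 × 2 × 5! = 4 × 120 = 480.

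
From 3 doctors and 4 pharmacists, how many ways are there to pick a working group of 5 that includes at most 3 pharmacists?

18

Split by how many pharmacists are chosen (0 through 3).
Sum: C(4,0)·C(3,5) + C(4,1)·C(3,4) + C(4,2)·C(3,3) + C(4,3)·C(3,2) = 0 + 0 + 6 + 12 = 18.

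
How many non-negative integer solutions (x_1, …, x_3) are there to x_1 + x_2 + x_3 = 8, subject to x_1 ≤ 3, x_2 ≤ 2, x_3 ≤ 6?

9

By stars and bars, unrestricted non-negative solutions to x_1+…+x_3 = 8 number C(8+2,2) = 45.
Subtract solutions that violate a single cap (substitute x_i' = x_i − (cap_i+1)): x_1 ≥ 4 gives C(6,2) = 15; x_2 ≥ 3 gives C(7,2) = 21; x_3 ≥ 7 gives C(3,2) = 3. Together 39.
Add back pairs where two caps are both exceeded: 3 + 0 + 0 = 3.
By inclusion–exclusion the count is 45 − 39 + 3 = 9.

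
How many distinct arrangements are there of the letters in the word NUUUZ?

20

Letter multiplicities in NUUUZ: N×1, U×3, Z×1.
Dividing 5! = 120 by 3! = 6 for the repeated letters gives 20.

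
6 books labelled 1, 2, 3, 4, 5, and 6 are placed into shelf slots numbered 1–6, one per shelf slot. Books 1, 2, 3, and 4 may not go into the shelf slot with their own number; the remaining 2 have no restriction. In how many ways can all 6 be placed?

Let Aᵢ (for 1 ≤ i ≤ 4) be the placements that put book i in its forbidden shelf slot. Any j of these fix j positions, leaving (6−j)! ways to fill the rest, and there are C(4,j) ways to pick which j.
By inclusion–exclusion, the number of valid placements is Σ_{j=0}^{4} (−1)^j C(4,j)·(6−j)!.
Computing: 720 − 480 + 144 − 24 + 2 = 362.

362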